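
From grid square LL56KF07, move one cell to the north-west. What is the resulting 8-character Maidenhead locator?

LL56jf98

Longitude extended square 0; −1 → -1, wraps to 9, carry into subsquare.
Longitude subsquare k = 10; −1 → 9 = j.
Latitude extended square 7; +1 → 8.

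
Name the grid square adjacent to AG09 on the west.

RG99

Longitude square 0; −1 → -1, wraps to 9, carry into field.
Longitude field A = 0; −1 → -1, wraps to 17 = R, wrapping around the antimeridian.
The latitude characters are unchanged.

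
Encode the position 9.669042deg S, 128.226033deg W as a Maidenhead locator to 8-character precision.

Shift to the Maidenhead origin (180°W, 90°S): lon 51.77397, lat 80.33096.
Field (20°×10°, letters A–R): 51.77397/20 → 2 → C, 80.33096/10 → 8 → I; chars CI.
Square (2°×1°, digits 0–9): 11.77397/2 → 5, 0.33096/1 → 0; chars 50.
Subsquare (5′×2.5′, letters a–x): 1.77397/0.0833333 → 21 → v, 0.33096/0.0416667 → 7 → h; chars vh.
Extended square (30″×15″, digits 0–9): 0.02397/0.00833333 → 2, 0.03929/0.00416667 → 9; chars 29.

CI50vh29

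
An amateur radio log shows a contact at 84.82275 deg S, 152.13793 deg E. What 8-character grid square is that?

Add 180° to longitude and 90° to latitude: 332.13793, 5.17725.
Field (20°×10°, letters A–R): lon ⌊332.13793/20⌋ = 16 → Q; lat ⌊5.17725/10⌋ = 0 → A.
Square (2°×1°, digits 0–9): lon ⌊12.13793/2⌋ = 6; lat ⌊5.17725/1⌋ = 5.
Subsquare (5′×2.5′, letters a–x): lon ⌊0.13793/0.0833333⌋ = 1 → b; lat ⌊0.17725/0.0416667⌋ = 4 → e.
Extended square (30″×15″, digits 0–9): lon ⌊0.05460/0.00833333⌋ = 6; lat ⌊0.01058/0.00416667⌋ = 2.

QA65be62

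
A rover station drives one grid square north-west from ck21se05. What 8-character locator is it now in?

Longitude extended square 0; −1 → -1, wraps to 9, carry into subsquare.
Longitude subsquare s = 18; −1 → 17 = r.
Latitude extended square 5; +1 → 6.

CK21re96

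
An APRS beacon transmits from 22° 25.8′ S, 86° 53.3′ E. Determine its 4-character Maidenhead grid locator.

NG37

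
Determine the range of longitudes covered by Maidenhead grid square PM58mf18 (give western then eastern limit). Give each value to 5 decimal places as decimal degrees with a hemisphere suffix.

131.00833° E, 131.01667° E

Field P=15, M=12: +15·20° lon, +12·10° lat → SW at lon 120°, lat 30°.
Square 5, 8: +5·2° lon, +8·1° lat → SW at lon 130°, lat 38°.
Subsquare m=12, f=5: +12·0.0833333° lon, +5·0.0416667° lat → SW at lon 131°, lat 38.2083°.
Extended square 1, 8: +1·0.00833333° lon, +8·0.00416667° lat → SW at lon 131.008°, lat 38.2417°.
Cell spans 0.00833333° lon × 0.00416667° lat.
west 131.00833° E, east 131.01667° E.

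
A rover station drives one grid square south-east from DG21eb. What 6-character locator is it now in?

Longitude subsquare e = 4; +1 → 5 = f.
Latitude subsquare b = 1; −1 → 0 = a.

DG21fa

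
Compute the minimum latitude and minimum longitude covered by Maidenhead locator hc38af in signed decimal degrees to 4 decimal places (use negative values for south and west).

Field H=7, C=2: +7·20° lon, +2·10° lat → SW at lon -40°, lat -70°.
Square 3, 8: +3·2° lon, +8·1° lat → SW at lon -34°, lat -62°.
Subsquare a=0, f=5: +0·0.0833333° lon, +5·0.0416667° lat → SW at lon -34°, lat -61.7917°.
latitude -61.7917, longitude -34.0000.

-61.7917, -34.0000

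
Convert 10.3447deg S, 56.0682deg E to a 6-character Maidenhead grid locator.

LH89ap

Offset from 180°W / 90°S: lon 236.0682°, lat 79.6553°.
Field: 236.0682/20 → 11 → L, 79.6553/10 → 7 → H; chars LH.
Square: 16.0682/2 → 8, 9.6553/1 → 9; chars 89.
Subsquare: 0.0682/0.0833333 → 0 → a, 0.6553/0.0416667 → 15 → p; chars ap.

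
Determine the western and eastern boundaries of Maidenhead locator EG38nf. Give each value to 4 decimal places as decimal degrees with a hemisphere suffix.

92.9167° W, 92.8333° W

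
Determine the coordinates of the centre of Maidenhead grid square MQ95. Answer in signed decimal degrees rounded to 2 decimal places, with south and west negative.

75.50, 79.00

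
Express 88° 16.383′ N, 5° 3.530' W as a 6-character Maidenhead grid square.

IR78lg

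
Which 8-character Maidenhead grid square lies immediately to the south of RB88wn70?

Latitude extended square 0; −1 → -1, wraps to 9, carry into subsquare.
Latitude subsquare n = 13; −1 → 12 = m.
The longitude characters are unchanged.

RB88wm79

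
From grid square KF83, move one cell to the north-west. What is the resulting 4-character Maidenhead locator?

Longitude square 8; −1 → 7.
Latitude square 3; +1 → 4.

KF74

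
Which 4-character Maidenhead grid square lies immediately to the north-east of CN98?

DN09

Longitude square 9; +1 → 10, wraps to 0, carry into field.
Longitude field C = 2; +1 → 3 = D.
Latitude square 8; +1 → 9.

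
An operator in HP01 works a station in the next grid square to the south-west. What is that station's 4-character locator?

Longitude square 0; −1 → -1, wraps to 9, carry into field.
Longitude field H = 7; −1 → 6 = G.
Latitude square 1; −1 → 0.

GP90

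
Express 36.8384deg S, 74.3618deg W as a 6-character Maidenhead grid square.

Shift to the Maidenhead origin (180°W, 90°S): lon 105.6382, lat 53.1616.
Field: lon ⌊105.6382/20⌋ = 5 → F; lat ⌊53.1616/10⌋ = 5 → F.
Square: lon ⌊5.6382/2⌋ = 2; lat ⌊3.1616/1⌋ = 3.
Subsquare: lon ⌊1.6382/0.0833333⌋ = 19 → t; lat ⌊0.1616/0.0416667⌋ = 3 → d.

FF23td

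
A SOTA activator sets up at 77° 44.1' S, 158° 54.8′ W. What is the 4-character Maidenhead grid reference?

Add 180° to longitude and 90° to latitude: 21.09, 12.27.
Field (20°×10°, letters A–R): 21.09/20 → 1 → B, 12.27/10 → 1 → B; chars BB.
Square (2°×1°, digits 0–9): 1.09/2 → 0, 2.27/1 → 2; chars 02.

BB02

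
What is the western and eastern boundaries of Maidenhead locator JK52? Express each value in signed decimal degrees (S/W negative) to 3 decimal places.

Field J=9, K=10: +9·20° lon, +10·10° lat → SW at lon 0°, lat 10°.
Square 5, 2: +5·2° lon, +2·1° lat → SW at lon 10°, lat 12°.
Cell spans 2° lon × 1° lat.
west 10.000, east 12.000.

10.000, 12.000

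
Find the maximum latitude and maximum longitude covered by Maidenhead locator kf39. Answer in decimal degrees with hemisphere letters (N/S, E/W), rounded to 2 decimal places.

Field K=10, F=5: +10·20° lon, +5·10° lat → SW at lon 20°, lat -40°.
Square 3, 9: +3·2° lon, +9·1° lat → SW at lon 26°, lat -31°.
Cell spans 2° lon × 1° lat. NE corner is SW corner plus one full cell.
latitude 30.00° S, longitude 28.00° E.

30.00° S, 28.00° E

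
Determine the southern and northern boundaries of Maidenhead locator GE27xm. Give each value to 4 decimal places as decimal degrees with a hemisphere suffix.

Field G=6, E=4: +6·20° lon, +4·10° lat → SW at lon -60°, lat -50°.
Square 2, 7: +2·2° lon, +7·1° lat → SW at lon -56°, lat -43°.
Subsquare x=23, m=12: +23·0.0833333° lon, +12·0.0416667° lat → SW at lon -54.0833°, lat -42.5°.
Cell spans 0.0833333° lon × 0.0416667° lat.
south 42.5000° S, north 42.4583° S.

42.5000° S, 42.4583° S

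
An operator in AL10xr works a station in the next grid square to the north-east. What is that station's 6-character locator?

Longitude subsquare x = 23; +1 → 24, wraps to 0 = a, carry into square.
Longitude square 1; +1 → 2.
Latitude subsquare r = 17; +1 → 18 = s.

AL20as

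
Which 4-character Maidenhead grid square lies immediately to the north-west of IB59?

IC40

Longitude square 5; −1 → 4.
Latitude square 9; +1 → 10, wraps to 0, carry into field.
Latitude field B = 1; +1 → 2 = C.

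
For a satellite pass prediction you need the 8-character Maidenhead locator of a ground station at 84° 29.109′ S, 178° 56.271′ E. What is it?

Add 180° to longitude and 90° to latitude: 358.93785, 5.51485.
Field (20°×10°, letters A–R): lon ⌊358.93785/20⌋ = 17 → R; lat ⌊5.51485/10⌋ = 0 → A.
Square (2°×1°, digits 0–9): lon ⌊18.93785/2⌋ = 9; lat ⌊5.51485/1⌋ = 5.
Subsquare (5′×2.5′, letters a–x): lon ⌊0.93785/0.0833333⌋ = 11 → l; lat ⌊0.51485/0.0416667⌋ = 12 → m.
Extended square (30″×15″, digits 0–9): lon ⌊0.02118/0.00833333⌋ = 2; lat ⌊0.01485/0.00416667⌋ = 3.

RA95lm23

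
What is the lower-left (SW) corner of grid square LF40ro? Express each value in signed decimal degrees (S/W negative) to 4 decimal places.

Field L=11, F=5: +11·20° lon, +5·10° lat → SW at lon 40°, lat -40°.
Square 4, 0: +4·2° lon, +0·1° lat → SW at lon 48°, lat -40°.
Subsquare r=17, o=14: +17·0.0833333° lon, +14·0.0416667° lat → SW at lon 49.4167°, lat -39.4167°.
latitude -39.4167, longitude 49.4167.

-39.4167, 49.4167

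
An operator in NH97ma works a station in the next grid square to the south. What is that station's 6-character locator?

NH96mx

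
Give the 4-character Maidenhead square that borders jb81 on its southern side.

Latitude square 1; −1 → 0.
The longitude characters are unchanged.

JB80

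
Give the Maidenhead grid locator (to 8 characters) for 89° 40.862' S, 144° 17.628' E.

Shift to the Maidenhead origin (180°W, 90°S): lon 324.29380, lat 0.31897.
Field: 324.29380/20 → 16 → Q, 0.31897/10 → 0 → A; chars QA.
Square: 4.29380/2 → 2, 0.31897/1 → 0; chars 20.
Subsquare: 0.29380/0.0833333 → 3 → d, 0.31897/0.0416667 → 7 → h; chars dh.
Extended square: 0.04380/0.00833333 → 5, 0.02730/0.00416667 → 6; chars 56.

QA20dh56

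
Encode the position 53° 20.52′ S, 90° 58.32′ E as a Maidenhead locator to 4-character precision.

ND56

Offset from 180°W / 90°S: lon 270.97°, lat 36.66°.
Field: 270.97/20 → 13 → N, 36.66/10 → 3 → D; chars ND.
Square: 10.97/2 → 5, 6.66/1 → 6; chars 56.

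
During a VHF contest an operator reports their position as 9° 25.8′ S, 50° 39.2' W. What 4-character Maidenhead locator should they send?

GI40

Offset from 180°W / 90°S: lon 129.35°, lat 80.57°.
Field: 129.35/20 → 6 → G, 80.57/10 → 8 → I; chars GI.
Square: 9.35/2 → 4, 0.57/1 → 0; chars 40.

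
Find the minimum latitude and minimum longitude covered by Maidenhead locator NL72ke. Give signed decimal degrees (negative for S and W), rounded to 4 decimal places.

Field N=13, L=11: +13·20° lon, +11·10° lat → SW at lon 80°, lat 20°.
Square 7, 2: +7·2° lon, +2·1° lat → SW at lon 94°, lat 22°.
Subsquare k=10, e=4: +10·0.0833333° lon, +4·0.0416667° lat → SW at lon 94.8333°, lat 22.1667°.
latitude 22.1667, longitude 94.8333.

22.1667, 94.8333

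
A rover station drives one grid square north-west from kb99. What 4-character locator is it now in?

Longitude square 9; −1 → 8.
Latitude square 9; +1 → 10, wraps to 0, carry into field.
Latitude field B = 1; +1 → 2 = C.

KC80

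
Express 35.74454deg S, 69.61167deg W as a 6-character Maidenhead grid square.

Offset from 180°W / 90°S: lon 110.3883°, lat 54.2555°.
Field (20°×10°, letters A–R): 110.3883/20 → 5 → F, 54.2555/10 → 5 → F; chars FF.
Square (2°×1°, digits 0–9): 10.3883/2 → 5, 4.2555/1 → 4; chars 54.
Subsquare (5′×2.5′, letters a–x): 0.3883/0.0833333 → 4 → e, 0.2555/0.0416667 → 6 → g; chars eg.

FF54eg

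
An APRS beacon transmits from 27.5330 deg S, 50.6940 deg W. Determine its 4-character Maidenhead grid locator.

GG42

Offset from 180°W / 90°S: lon 129.31°, lat 62.47°.
Field (20°×10°, letters A–R): lon ⌊129.31/20⌋ = 6 → G; lat ⌊62.47/10⌋ = 6 → G.
Square (2°×1°, digits 0–9): lon ⌊9.31/2⌋ = 4; lat ⌊2.47/1⌋ = 2.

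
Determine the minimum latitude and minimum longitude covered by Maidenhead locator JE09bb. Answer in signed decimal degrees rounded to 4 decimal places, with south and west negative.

-40.9583, 0.0833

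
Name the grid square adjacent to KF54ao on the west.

KF44xo

Longitude subsquare a = 0; −1 → -1, wraps to 23 = x, carry into square.
Longitude square 5; −1 → 4.
The latitude characters are unchanged.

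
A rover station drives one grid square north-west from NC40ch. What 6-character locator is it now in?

NC40bi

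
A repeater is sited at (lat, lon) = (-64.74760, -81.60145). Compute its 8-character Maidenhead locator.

EC95eg70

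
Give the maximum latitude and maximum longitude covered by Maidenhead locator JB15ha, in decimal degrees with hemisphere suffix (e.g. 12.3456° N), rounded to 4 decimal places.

74.9583° S, 2.6667° E

Field J=9, B=1: +9·20° lon, +1·10° lat → SW at lon 0°, lat -80°.
Square 1, 5: +1·2° lon, +5·1° lat → SW at lon 2°, lat -75°.
Subsquare h=7, a=0: +7·0.0833333° lon, +0·0.0416667° lat → SW at lon 2.58333°, lat -75°.
Cell spans 0.0833333° lon × 0.0416667° lat. NE corner is SW corner plus one full cell.
latitude 74.9583° S, longitude 2.6667° E.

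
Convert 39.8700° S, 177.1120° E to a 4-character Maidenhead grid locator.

RF80

Shift to the Maidenhead origin (180°W, 90°S): lon 357.11, lat 50.13.
Field: lon ⌊357.11/20⌋ = 17 → R; lat ⌊50.13/10⌋ = 5 → F.
Square: lon ⌊17.11/2⌋ = 8; lat ⌊0.13/1⌋ = 0.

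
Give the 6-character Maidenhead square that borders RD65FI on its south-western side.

Longitude subsquare f = 5; −1 → 4 = e.
Latitude subsquare i = 8; −1 → 7 = h.

RD65eh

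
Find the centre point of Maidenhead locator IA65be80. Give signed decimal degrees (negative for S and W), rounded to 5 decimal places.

-84.83125, -7.84583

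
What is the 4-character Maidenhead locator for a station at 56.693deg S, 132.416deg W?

Offset from 180°W / 90°S: lon 47.58°, lat 33.31°.
Field: 47.58/20 → 2 → C, 33.31/10 → 3 → D; chars CD.
Square: 7.58/2 → 3, 3.31/1 → 3; chars 33.

CD33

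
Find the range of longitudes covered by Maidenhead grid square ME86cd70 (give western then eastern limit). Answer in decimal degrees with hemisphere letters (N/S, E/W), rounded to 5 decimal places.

Field M=12, E=4: +12·20° lon, +4·10° lat → SW at lon 60°, lat -50°.
Square 8, 6: +8·2° lon, +6·1° lat → SW at lon 76°, lat -44°.
Subsquare c=2, d=3: +2·0.0833333° lon, +3·0.0416667° lat → SW at lon 76.1667°, lat -43.875°.
Extended square 7, 0: +7·0.00833333° lon, +0·0.00416667° lat → SW at lon 76.225°, lat -43.875°.
Cell spans 0.00833333° lon × 0.00416667° lat.
west 76.22500° E, east 76.23333° E.

76.22500° E, 76.23333° E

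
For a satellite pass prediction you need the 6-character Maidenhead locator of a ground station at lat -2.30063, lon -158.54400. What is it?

BI07rq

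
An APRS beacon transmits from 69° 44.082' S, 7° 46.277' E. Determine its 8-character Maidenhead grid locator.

Add 180° to longitude and 90° to latitude: 187.77128, 20.26530.
Field: lon ⌊187.77128/20⌋ = 9 → J; lat ⌊20.26530/10⌋ = 2 → C.
Square: lon ⌊7.77128/2⌋ = 3; lat ⌊0.26530/1⌋ = 0.
Subsquare: lon ⌊1.77128/0.0833333⌋ = 21 → v; lat ⌊0.26530/0.0416667⌋ = 6 → g.
Extended square: lon ⌊0.02128/0.00833333⌋ = 2; lat ⌊0.01530/0.00416667⌋ = 3.

JC30vg23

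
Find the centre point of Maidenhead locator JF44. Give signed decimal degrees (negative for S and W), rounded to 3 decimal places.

Field J=9, F=5: +9·20° lon, +5·10° lat → SW at lon 0°, lat -40°.
Square 4, 4: +4·2° lon, +4·1° lat → SW at lon 8°, lat -36°.
Cell spans 2° lon × 1° lat. Centre is SW corner plus half of each.
latitude -35.500, longitude 9.000.

-35.500, 9.000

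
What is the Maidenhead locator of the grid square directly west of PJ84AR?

PJ74xr

Longitude subsquare a = 0; −1 → -1, wraps to 23 = x, carry into square.
Longitude square 8; −1 → 7.
The latitude characters are unchanged.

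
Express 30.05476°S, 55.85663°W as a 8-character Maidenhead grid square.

GF29bw76

Offset from 180°W / 90°S: lon 124.14337°, lat 59.94524°.
Field: lon ⌊124.14337/20⌋ = 6 → G; lat ⌊59.94524/10⌋ = 5 → F.
Square: lon ⌊4.14337/2⌋ = 2; lat ⌊9.94524/1⌋ = 9.
Subsquare: lon ⌊0.14337/0.0833333⌋ = 1 → b; lat ⌊0.94524/0.0416667⌋ = 22 → w.
Extended square: lon ⌊0.06004/0.00833333⌋ = 7; lat ⌊0.02857/0.00416667⌋ = 6.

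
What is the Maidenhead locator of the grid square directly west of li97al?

LI87xl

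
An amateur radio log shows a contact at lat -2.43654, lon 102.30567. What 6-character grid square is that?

Shift to the Maidenhead origin (180°W, 90°S): lon 282.3057, lat 87.5635.
Field: lon ⌊282.3057/20⌋ = 14 → O; lat ⌊87.5635/10⌋ = 8 → I.
Square: lon ⌊2.3057/2⌋ = 1; lat ⌊7.5635/1⌋ = 7.
Subsquare: lon ⌊0.3057/0.0833333⌋ = 3 → d; lat ⌊0.5635/0.0416667⌋ = 13 → n.

OI17dn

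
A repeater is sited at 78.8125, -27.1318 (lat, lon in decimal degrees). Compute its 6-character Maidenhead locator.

Shift to the Maidenhead origin (180°W, 90°S): lon 152.8682, lat 168.8125.
Field: lon ⌊152.8682/20⌋ = 7 → H; lat ⌊168.8125/10⌋ = 16 → Q.
Square: lon ⌊12.8682/2⌋ = 6; lat ⌊8.8125/1⌋ = 8.
Subsquare: lon ⌊0.8682/0.0833333⌋ = 10 → k; lat ⌊0.8125/0.0416667⌋ = 19 → t.

HQ68kt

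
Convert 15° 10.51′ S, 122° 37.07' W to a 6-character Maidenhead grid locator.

CH84qt

Offset from 180°W / 90°S: lon 57.3822°, lat 74.8248°.
Field: 57.3822/20 → 2 → C, 74.8248/10 → 7 → H; chars CH.
Square: 17.3822/2 → 8, 4.8248/1 → 4; chars 84.
Subsquare: 1.3822/0.0833333 → 16 → q, 0.8248/0.0416667 → 19 → t; chars qt.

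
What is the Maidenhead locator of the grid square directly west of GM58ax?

GM48xx

Longitude subsquare a = 0; −1 → -1, wraps to 23 = x, carry into square.
Longitude square 5; −1 → 4.
The latitude characters are unchanged.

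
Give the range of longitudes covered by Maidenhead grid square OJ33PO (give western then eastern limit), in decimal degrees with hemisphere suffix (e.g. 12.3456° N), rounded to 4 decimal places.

Field O=14, J=9: +14·20° lon, +9·10° lat → SW at lon 100°, lat 0°.
Square 3, 3: +3·2° lon, +3·1° lat → SW at lon 106°, lat 3°.
Subsquare p=15, o=14: +15·0.0833333° lon, +14·0.0416667° lat → SW at lon 107.25°, lat 3.58333°.
Cell spans 0.0833333° lon × 0.0416667° lat.
west 107.2500° E, east 107.3333° E.

107.2500° E, 107.3333° E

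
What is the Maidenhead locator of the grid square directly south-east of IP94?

Longitude square 9; +1 → 10, wraps to 0, carry into field.
Longitude field I = 8; +1 → 9 = J.
Latitude square 4; −1 → 3.

JP03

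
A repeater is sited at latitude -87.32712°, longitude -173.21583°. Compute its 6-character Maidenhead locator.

Offset from 180°W / 90°S: lon 6.7842°, lat 2.6729°.
Field: lon ⌊6.7842/20⌋ = 0 → A; lat ⌊2.6729/10⌋ = 0 → A.
Square: lon ⌊6.7842/2⌋ = 3; lat ⌊2.6729/1⌋ = 2.
Subsquare: lon ⌊0.7842/0.0833333⌋ = 9 → j; lat ⌊0.6729/0.0416667⌋ = 16 → q.

AA32jq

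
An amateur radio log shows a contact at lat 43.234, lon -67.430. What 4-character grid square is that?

Add 180° to longitude and 90° to latitude: 112.57, 133.23.
Field (20°×10°, letters A–R): lon ⌊112.57/20⌋ = 5 → F; lat ⌊133.23/10⌋ = 13 → N.
Square (2°×1°, digits 0–9): lon ⌊12.57/2⌋ = 6; lat ⌊3.23/1⌋ = 3.

FN63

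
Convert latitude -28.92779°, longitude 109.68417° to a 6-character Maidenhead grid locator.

OG41ub

Add 180° to longitude and 90° to latitude: 289.6842, 61.0722.
Field: 289.6842/20 → 14 → O, 61.0722/10 → 6 → G; chars OG.
Square: 9.6842/2 → 4, 1.0722/1 → 1; chars 41.
Subsquare: 1.6842/0.0833333 → 20 → u, 0.0722/0.0416667 → 1 → b; chars ub.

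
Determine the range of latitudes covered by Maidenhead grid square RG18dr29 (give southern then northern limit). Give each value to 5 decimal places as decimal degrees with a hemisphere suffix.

Field R=17, G=6: +17·20° lon, +6·10° lat → SW at lon 160°, lat -30°.
Square 1, 8: +1·2° lon, +8·1° lat → SW at lon 162°, lat -22°.
Subsquare d=3, r=17: +3·0.0833333° lon, +17·0.0416667° lat → SW at lon 162.25°, lat -21.2917°.
Extended square 2, 9: +2·0.00833333° lon, +9·0.00416667° lat → SW at lon 162.267°, lat -21.2542°.
Cell spans 0.00833333° lon × 0.00416667° lat.
south 21.25417° S, north 21.25000° S.

21.25417° S, 21.25000° S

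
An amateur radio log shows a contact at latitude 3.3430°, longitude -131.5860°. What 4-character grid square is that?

CJ43

Offset from 180°W / 90°S: lon 48.41°, lat 93.34°.
Field: 48.41/20 → 2 → C, 93.34/10 → 9 → J; chars CJ.
Square: 8.41/2 → 4, 3.34/1 → 3; chars 43.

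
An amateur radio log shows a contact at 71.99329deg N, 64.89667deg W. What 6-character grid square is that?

Add 180° to longitude and 90° to latitude: 115.1033, 161.9933.
Field: 115.1033/20 → 5 → F, 161.9933/10 → 16 → Q; chars FQ.
Square: 15.1033/2 → 7, 1.9933/1 → 1; chars 71.
Subsquare: 1.1033/0.0833333 → 13 → n, 0.9933/0.0416667 → 23 → x; chars nx.

FQ71nx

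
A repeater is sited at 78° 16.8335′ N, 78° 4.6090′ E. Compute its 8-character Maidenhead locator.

Add 180° to longitude and 90° to latitude: 258.07682, 168.28056.
Field: 258.07682/20 → 12 → M, 168.28056/10 → 16 → Q; chars MQ.
Square: 18.07682/2 → 9, 8.28056/1 → 8; chars 98.
Subsquare: 0.07682/0.0833333 → 0 → a, 0.28056/0.0416667 → 6 → g; chars ag.
Extended square: 0.07682/0.00833333 → 9, 0.03056/0.00416667 → 7; chars 97.

MQ98ag97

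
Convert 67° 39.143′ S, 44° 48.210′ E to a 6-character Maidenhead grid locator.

Shift to the Maidenhead origin (180°W, 90°S): lon 224.8035, lat 22.3476.
Field: 224.8035/20 → 11 → L, 22.3476/10 → 2 → C; chars LC.
Square: 4.8035/2 → 2, 2.3476/1 → 2; chars 22.
Subsquare: 0.8035/0.0833333 → 9 → j, 0.3476/0.0416667 → 8 → i; chars ji.

LC22ji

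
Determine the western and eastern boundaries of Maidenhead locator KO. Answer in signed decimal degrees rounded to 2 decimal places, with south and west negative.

Field K=10, O=14: +10·20° lon, +14·10° lat → SW at lon 20°, lat 50°.
Cell spans 20° lon × 10° lat.
west 20.00, east 40.00.

20.00, 40.00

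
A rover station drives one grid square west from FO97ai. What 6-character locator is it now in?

FO87xi

Longitude subsquare a = 0; −1 → -1, wraps to 23 = x, carry into square.
Longitude square 9; −1 → 8.
The latitude characters are unchanged.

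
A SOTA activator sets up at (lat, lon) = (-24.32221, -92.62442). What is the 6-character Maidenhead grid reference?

Shift to the Maidenhead origin (180°W, 90°S): lon 87.3756, lat 65.6778.
Field: lon ⌊87.3756/20⌋ = 4 → E; lat ⌊65.6778/10⌋ = 6 → G.
Square: lon ⌊7.3756/2⌋ = 3; lat ⌊5.6778/1⌋ = 5.
Subsquare: lon ⌊1.3756/0.0833333⌋ = 16 → q; lat ⌊0.6778/0.0416667⌋ = 16 → q.

EG35qq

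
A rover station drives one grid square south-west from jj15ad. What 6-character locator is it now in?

JJ05xc

Longitude subsquare a = 0; −1 → -1, wraps to 23 = x, carry into square.
Longitude square 1; −1 → 0.
Latitude subsquare d = 3; −1 → 2 = c.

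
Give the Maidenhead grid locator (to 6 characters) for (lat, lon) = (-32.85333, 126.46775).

PF37fd

Shift to the Maidenhead origin (180°W, 90°S): lon 306.4678, lat 57.1467.
Field: lon ⌊306.4678/20⌋ = 15 → P; lat ⌊57.1467/10⌋ = 5 → F.
Square: lon ⌊6.4678/2⌋ = 3; lat ⌊7.1467/1⌋ = 7.
Subsquare: lon ⌊0.4678/0.0833333⌋ = 5 → f; lat ⌊0.1467/0.0416667⌋ = 3 → d.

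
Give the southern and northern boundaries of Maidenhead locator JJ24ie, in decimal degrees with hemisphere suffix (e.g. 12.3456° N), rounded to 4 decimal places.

4.1667° N, 4.2083° N

Field J=9, J=9: +9·20° lon, +9·10° lat → SW at lon 0°, lat 0°.
Square 2, 4: +2·2° lon, +4·1° lat → SW at lon 4°, lat 4°.
Subsquare i=8, e=4: +8·0.0833333° lon, +4·0.0416667° lat → SW at lon 4.66667°, lat 4.16667°.
Cell spans 0.0833333° lon × 0.0416667° lat.
south 4.1667° N, north 4.2083° N.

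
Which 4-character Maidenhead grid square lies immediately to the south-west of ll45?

LL34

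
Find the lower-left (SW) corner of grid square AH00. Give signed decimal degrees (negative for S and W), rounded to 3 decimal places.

Field A=0, H=7: +0·20° lon, +7·10° lat → SW at lon -180°, lat -20°.
Square 0, 0: +0·2° lon, +0·1° lat → SW at lon -180°, lat -20°.
latitude -20.000, longitude -180.000.

-20.000, -180.000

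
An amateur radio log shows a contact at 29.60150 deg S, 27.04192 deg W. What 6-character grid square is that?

Add 180° to longitude and 90° to latitude: 152.9581, 60.3985.
Field (20°×10°, letters A–R): lon ⌊152.9581/20⌋ = 7 → H; lat ⌊60.3985/10⌋ = 6 → G.
Square (2°×1°, digits 0–9): lon ⌊12.9581/2⌋ = 6; lat ⌊0.3985/1⌋ = 0.
Subsquare (5′×2.5′, letters a–x): lon ⌊0.9581/0.0833333⌋ = 11 → l; lat ⌊0.3985/0.0416667⌋ = 9 → j.

HG60lj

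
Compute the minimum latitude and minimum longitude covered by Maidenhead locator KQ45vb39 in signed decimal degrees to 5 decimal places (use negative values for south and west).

Field K=10, Q=16: +10·20° lon, +16·10° lat → SW at lon 20°, lat 70°.
Square 4, 5: +4·2° lon, +5·1° lat → SW at lon 28°, lat 75°.
Subsquare v=21, b=1: +21·0.0833333° lon, +1·0.0416667° lat → SW at lon 29.75°, lat 75.0417°.
Extended square 3, 9: +3·0.00833333° lon, +9·0.00416667° lat → SW at lon 29.775°, lat 75.0792°.
latitude 75.07917, longitude 29.77500.

75.07917, 29.77500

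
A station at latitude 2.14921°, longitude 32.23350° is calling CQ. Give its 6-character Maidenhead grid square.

KJ62cd

Add 180° to longitude and 90° to latitude: 212.2335, 92.1492.
Field: 212.2335/20 → 10 → K, 92.1492/10 → 9 → J; chars KJ.
Square: 12.2335/2 → 6, 2.1492/1 → 2; chars 62.
Subsquare: 0.2335/0.0833333 → 2 → c, 0.1492/0.0416667 → 3 → d; chars cd.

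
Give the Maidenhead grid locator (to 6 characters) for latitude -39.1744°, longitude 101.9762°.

Offset from 180°W / 90°S: lon 281.9762°, lat 50.8256°.
Field (20°×10°, letters A–R): lon ⌊281.9762/20⌋ = 14 → O; lat ⌊50.8256/10⌋ = 5 → F.
Square (2°×1°, digits 0–9): lon ⌊1.9762/2⌋ = 0; lat ⌊0.8256/1⌋ = 0.
Subsquare (5′×2.5′, letters a–x): lon ⌊1.9762/0.0833333⌋ = 23 → x; lat ⌊0.8256/0.0416667⌋ = 19 → t.

OF00xt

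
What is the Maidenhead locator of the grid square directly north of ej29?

Latitude square 9; +1 → 10, wraps to 0, carry into field.
Latitude field J = 9; +1 → 10 = K.
The longitude characters are unchanged.

EK20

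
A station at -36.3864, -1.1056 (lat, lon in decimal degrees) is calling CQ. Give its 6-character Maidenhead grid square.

IF93ko

Add 180° to longitude and 90° to latitude: 178.8944, 53.6136.
Field: lon ⌊178.8944/20⌋ = 8 → I; lat ⌊53.6136/10⌋ = 5 → F.
Square: lon ⌊18.8944/2⌋ = 9; lat ⌊3.6136/1⌋ = 3.
Subsquare: lon ⌊0.8944/0.0833333⌋ = 10 → k; lat ⌊0.6136/0.0416667⌋ = 14 → o.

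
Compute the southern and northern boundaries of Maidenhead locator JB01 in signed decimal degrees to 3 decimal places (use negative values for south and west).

-79.000, -78.000

Field J=9, B=1: +9·20° lon, +1·10° lat → SW at lon 0°, lat -80°.
Square 0, 1: +0·2° lon, +1·1° lat → SW at lon 0°, lat -79°.
Cell spans 2° lon × 1° lat.
south -79.000, north -78.000.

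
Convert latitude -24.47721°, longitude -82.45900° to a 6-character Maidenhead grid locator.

Offset from 180°W / 90°S: lon 97.5410°, lat 65.5228°.
Field: lon ⌊97.5410/20⌋ = 4 → E; lat ⌊65.5228/10⌋ = 6 → G.
Square: lon ⌊17.5410/2⌋ = 8; lat ⌊5.5228/1⌋ = 5.
Subsquare: lon ⌊1.5410/0.0833333⌋ = 18 → s; lat ⌊0.5228/0.0416667⌋ = 12 → m.

EG85sm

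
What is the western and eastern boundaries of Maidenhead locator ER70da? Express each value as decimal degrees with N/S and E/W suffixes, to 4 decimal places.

85.7500° W, 85.6667° W

Field E=4, R=17: +4·20° lon, +17·10° lat → SW at lon -100°, lat 80°.
Square 7, 0: +7·2° lon, +0·1° lat → SW at lon -86°, lat 80°.
Subsquare d=3, a=0: +3·0.0833333° lon, +0·0.0416667° lat → SW at lon -85.75°, lat 80°.
Cell spans 0.0833333° lon × 0.0416667° lat.
west 85.7500° W, east 85.6667° W.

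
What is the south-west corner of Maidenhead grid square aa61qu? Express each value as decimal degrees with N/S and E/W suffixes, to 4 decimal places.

Field A=0, A=0: +0·20° lon, +0·10° lat → SW at lon -180°, lat -90°.
Square 6, 1: +6·2° lon, +1·1° lat → SW at lon -168°, lat -89°.
Subsquare q=16, u=20: +16·0.0833333° lon, +20·0.0416667° lat → SW at lon -166.667°, lat -88.1667°.
latitude 88.1667° S, longitude 166.6667° W.

88.1667° S, 166.6667° W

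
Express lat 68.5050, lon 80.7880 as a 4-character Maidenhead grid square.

Add 180° to longitude and 90° to latitude: 260.79, 158.50.
Field (20°×10°, letters A–R): lon ⌊260.79/20⌋ = 13 → N; lat ⌊158.50/10⌋ = 15 → P.
Square (2°×1°, digits 0–9): lon ⌊0.79/2⌋ = 0; lat ⌊8.50/1⌋ = 8.

NP08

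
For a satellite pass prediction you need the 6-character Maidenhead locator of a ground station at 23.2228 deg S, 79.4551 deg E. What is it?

Add 180° to longitude and 90° to latitude: 259.4551, 66.7772.
Field: 259.4551/20 → 12 → M, 66.7772/10 → 6 → G; chars MG.
Square: 19.4551/2 → 9, 6.7772/1 → 6; chars 96.
Subsquare: 1.4551/0.0833333 → 17 → r, 0.7772/0.0416667 → 18 → s; chars rs.

MG96rs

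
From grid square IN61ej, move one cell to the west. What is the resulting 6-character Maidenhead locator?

IN61dj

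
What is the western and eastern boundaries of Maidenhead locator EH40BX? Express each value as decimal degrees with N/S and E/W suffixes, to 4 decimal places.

91.9167° W, 91.8333° W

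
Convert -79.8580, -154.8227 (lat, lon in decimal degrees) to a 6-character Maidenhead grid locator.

Offset from 180°W / 90°S: lon 25.1773°, lat 10.1420°.
Field: lon ⌊25.1773/20⌋ = 1 → B; lat ⌊10.1420/10⌋ = 1 → B.
Square: lon ⌊5.1773/2⌋ = 2; lat ⌊0.1420/1⌋ = 0.
Subsquare: lon ⌊1.1773/0.0833333⌋ = 14 → o; lat ⌊0.1420/0.0416667⌋ = 3 → d.

BB20od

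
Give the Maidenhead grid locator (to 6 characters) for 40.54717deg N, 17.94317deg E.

JN80xn

Offset from 180°W / 90°S: lon 197.9432°, lat 130.5472°.
Field: lon ⌊197.9432/20⌋ = 9 → J; lat ⌊130.5472/10⌋ = 13 → N.
Square: lon ⌊17.9432/2⌋ = 8; lat ⌊0.5472/1⌋ = 0.
Subsquare: lon ⌊1.9432/0.0833333⌋ = 23 → x; lat ⌊0.5472/0.0416667⌋ = 13 → n.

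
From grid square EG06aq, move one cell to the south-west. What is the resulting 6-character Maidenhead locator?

DG96xp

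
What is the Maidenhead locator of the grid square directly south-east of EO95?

FO04

Longitude square 9; +1 → 10, wraps to 0, carry into field.
Longitude field E = 4; +1 → 5 = F.
Latitude square 5; −1 → 4.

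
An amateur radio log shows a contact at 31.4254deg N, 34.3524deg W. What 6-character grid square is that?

HM21tk

Shift to the Maidenhead origin (180°W, 90°S): lon 145.6476, lat 121.4254.
Field: 145.6476/20 → 7 → H, 121.4254/10 → 12 → M; chars HM.
Square: 5.6476/2 → 2, 1.4254/1 → 1; chars 21.
Subsquare: 1.6476/0.0833333 → 19 → t, 0.4254/0.0416667 → 10 → k; chars tk.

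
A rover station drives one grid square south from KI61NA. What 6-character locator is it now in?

Latitude subsquare a = 0; −1 → -1, wraps to 23 = x, carry into square.
Latitude square 1; −1 → 0.
The longitude characters are unchanged.

KI60nx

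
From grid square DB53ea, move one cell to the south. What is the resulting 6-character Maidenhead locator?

Latitude subsquare a = 0; −1 → -1, wraps to 23 = x, carry into square.
Latitude square 3; −1 → 2.
The longitude characters are unchanged.

DB52ex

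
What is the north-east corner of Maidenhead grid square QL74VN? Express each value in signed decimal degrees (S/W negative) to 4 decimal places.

24.5833, 155.8333

Field Q=16, L=11: +16·20° lon, +11·10° lat → SW at lon 140°, lat 20°.
Square 7, 4: +7·2° lon, +4·1° lat → SW at lon 154°, lat 24°.
Subsquare v=21, n=13: +21·0.0833333° lon, +13·0.0416667° lat → SW at lon 155.75°, lat 24.5417°.
Cell spans 0.0833333° lon × 0.0416667° lat. NE corner is SW corner plus one full cell.
latitude 24.5833, longitude 155.8333.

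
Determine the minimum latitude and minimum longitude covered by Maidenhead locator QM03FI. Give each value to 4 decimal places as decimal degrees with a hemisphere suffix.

33.3333° N, 140.4167° E

Field Q=16, M=12: +16·20° lon, +12·10° lat → SW at lon 140°, lat 30°.
Square 0, 3: +0·2° lon, +3·1° lat → SW at lon 140°, lat 33°.
Subsquare f=5, i=8: +5·0.0833333° lon, +8·0.0416667° lat → SW at lon 140.417°, lat 33.3333°.
latitude 33.3333° N, longitude 140.4167° E.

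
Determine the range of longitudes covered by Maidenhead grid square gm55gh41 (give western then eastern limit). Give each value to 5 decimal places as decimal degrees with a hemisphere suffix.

Field G=6, M=12: +6·20° lon, +12·10° lat → SW at lon -60°, lat 30°.
Square 5, 5: +5·2° lon, +5·1° lat → SW at lon -50°, lat 35°.
Subsquare g=6, h=7: +6·0.0833333° lon, +7·0.0416667° lat → SW at lon -49.5°, lat 35.2917°.
Extended square 4, 1: +4·0.00833333° lon, +1·0.00416667° lat → SW at lon -49.4667°, lat 35.2958°.
Cell spans 0.00833333° lon × 0.00416667° lat.
west 49.46667° W, east 49.45833° W.

49.46667° W, 49.45833° W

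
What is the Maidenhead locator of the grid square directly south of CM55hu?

Latitude subsquare u = 20; −1 → 19 = t.
The longitude characters are unchanged.

CM55ht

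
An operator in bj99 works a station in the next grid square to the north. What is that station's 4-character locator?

BK90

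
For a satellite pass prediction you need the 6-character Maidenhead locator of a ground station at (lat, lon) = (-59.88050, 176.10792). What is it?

RD80bc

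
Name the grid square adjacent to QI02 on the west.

Longitude square 0; −1 → -1, wraps to 9, carry into field.
Longitude field Q = 16; −1 → 15 = P.
The latitude characters are unchanged.

PI92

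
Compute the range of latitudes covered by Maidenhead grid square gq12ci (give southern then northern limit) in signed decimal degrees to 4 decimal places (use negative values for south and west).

Field G=6, Q=16: +6·20° lon, +16·10° lat → SW at lon -60°, lat 70°.
Square 1, 2: +1·2° lon, +2·1° lat → SW at lon -58°, lat 72°.
Subsquare c=2, i=8: +2·0.0833333° lon, +8·0.0416667° lat → SW at lon -57.8333°, lat 72.3333°.
Cell spans 0.0833333° lon × 0.0416667° lat.
south 72.3333, north 72.3750.

72.3333, 72.3750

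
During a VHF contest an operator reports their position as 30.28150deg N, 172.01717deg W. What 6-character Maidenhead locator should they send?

AM30xg

Offset from 180°W / 90°S: lon 7.9828°, lat 120.2815°.
Field: lon ⌊7.9828/20⌋ = 0 → A; lat ⌊120.2815/10⌋ = 12 → M.
Square: lon ⌊7.9828/2⌋ = 3; lat ⌊0.2815/1⌋ = 0.
Subsquare: lon ⌊1.9828/0.0833333⌋ = 23 → x; lat ⌊0.2815/0.0416667⌋ = 6 → g.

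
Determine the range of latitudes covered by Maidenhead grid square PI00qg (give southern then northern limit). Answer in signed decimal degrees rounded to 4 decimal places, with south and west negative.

Field P=15, I=8: +15·20° lon, +8·10° lat → SW at lon 120°, lat -10°.
Square 0, 0: +0·2° lon, +0·1° lat → SW at lon 120°, lat -10°.
Subsquare q=16, g=6: +16·0.0833333° lon, +6·0.0416667° lat → SW at lon 121.333°, lat -9.75°.
Cell spans 0.0833333° lon × 0.0416667° lat.
south -9.7500, north -9.7083.

-9.7500, -9.7083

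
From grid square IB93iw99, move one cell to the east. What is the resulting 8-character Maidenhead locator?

IB93jw09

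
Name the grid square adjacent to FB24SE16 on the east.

FB24se26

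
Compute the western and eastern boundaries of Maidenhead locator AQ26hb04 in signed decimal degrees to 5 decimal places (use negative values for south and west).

Field A=0, Q=16: +0·20° lon, +16·10° lat → SW at lon -180°, lat 70°.
Square 2, 6: +2·2° lon, +6·1° lat → SW at lon -176°, lat 76°.
Subsquare h=7, b=1: +7·0.0833333° lon, +1·0.0416667° lat → SW at lon -175.417°, lat 76.0417°.
Extended square 0, 4: +0·0.00833333° lon, +4·0.00416667° lat → SW at lon -175.417°, lat 76.0583°.
Cell spans 0.00833333° lon × 0.00416667° lat.
west -175.41667, east -175.40833.

-175.41667, -175.40833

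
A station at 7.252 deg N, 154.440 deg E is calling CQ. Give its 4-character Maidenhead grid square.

Shift to the Maidenhead origin (180°W, 90°S): lon 334.44, lat 97.25.
Field (20°×10°, letters A–R): lon ⌊334.44/20⌋ = 16 → Q; lat ⌊97.25/10⌋ = 9 → J.
Square (2°×1°, digits 0–9): lon ⌊14.44/2⌋ = 7; lat ⌊7.25/1⌋ = 7.

QJ77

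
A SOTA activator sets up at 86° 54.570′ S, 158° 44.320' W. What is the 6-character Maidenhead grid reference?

Shift to the Maidenhead origin (180°W, 90°S): lon 21.2613, lat 3.0905.
Field: 21.2613/20 → 1 → B, 3.0905/10 → 0 → A; chars BA.
Square: 1.2613/2 → 0, 3.0905/1 → 3; chars 03.
Subsquare: 1.2613/0.0833333 → 15 → p, 0.0905/0.0416667 → 2 → c; chars pc.

BA03pc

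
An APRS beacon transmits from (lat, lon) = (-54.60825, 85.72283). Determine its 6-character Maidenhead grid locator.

ND25uj

Shift to the Maidenhead origin (180°W, 90°S): lon 265.7228, lat 35.3918.
Field: lon ⌊265.7228/20⌋ = 13 → N; lat ⌊35.3918/10⌋ = 3 → D.
Square: lon ⌊5.7228/2⌋ = 2; lat ⌊5.3918/1⌋ = 5.
Subsquare: lon ⌊1.7228/0.0833333⌋ = 20 → u; lat ⌊0.3918/0.0416667⌋ = 9 → j.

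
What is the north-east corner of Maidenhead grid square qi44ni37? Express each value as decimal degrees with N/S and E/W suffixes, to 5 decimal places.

5.63333° S, 149.11667° E

Field Q=16, I=8: +16·20° lon, +8·10° lat → SW at lon 140°, lat -10°.
Square 4, 4: +4·2° lon, +4·1° lat → SW at lon 148°, lat -6°.
Subsquare n=13, i=8: +13·0.0833333° lon, +8·0.0416667° lat → SW at lon 149.083°, lat -5.66667°.
Extended square 3, 7: +3·0.00833333° lon, +7·0.00416667° lat → SW at lon 149.108°, lat -5.6375°.
Cell spans 0.00833333° lon × 0.00416667° lat. NE corner is SW corner plus one full cell.
latitude 5.63333° S, longitude 149.11667° E.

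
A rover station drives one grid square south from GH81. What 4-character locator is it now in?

GH80

Latitude square 1; −1 → 0.
The longitude characters are unchanged.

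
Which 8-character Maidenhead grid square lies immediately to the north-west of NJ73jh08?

Longitude extended square 0; −1 → -1, wraps to 9, carry into subsquare.
Longitude subsquare j = 9; −1 → 8 = i.
Latitude extended square 8; +1 → 9.

NJ73ih99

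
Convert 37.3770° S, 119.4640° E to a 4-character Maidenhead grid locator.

OF92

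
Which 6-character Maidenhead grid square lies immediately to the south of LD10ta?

LC19tx

Latitude subsquare a = 0; −1 → -1, wraps to 23 = x, carry into square.
Latitude square 0; −1 → -1, wraps to 9, carry into field.
Latitude field D = 3; −1 → 2 = C.
The longitude characters are unchanged.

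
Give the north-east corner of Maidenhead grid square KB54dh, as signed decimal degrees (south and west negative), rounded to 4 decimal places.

Field K=10, B=1: +10·20° lon, +1·10° lat → SW at lon 20°, lat -80°.
Square 5, 4: +5·2° lon, +4·1° lat → SW at lon 30°, lat -76°.
Subsquare d=3, h=7: +3·0.0833333° lon, +7·0.0416667° lat → SW at lon 30.25°, lat -75.7083°.
Cell spans 0.0833333° lon × 0.0416667° lat. NE corner is SW corner plus one full cell.
latitude -75.6667, longitude 30.3333.

-75.6667, 30.3333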